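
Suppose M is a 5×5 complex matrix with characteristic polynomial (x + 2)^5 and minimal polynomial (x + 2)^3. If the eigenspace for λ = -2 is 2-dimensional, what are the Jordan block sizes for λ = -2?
Block sizes for λ = -2: [3, 2]

Step 1 — from the characteristic polynomial, algebraic multiplicity of λ = -2 is 5. From dim ker(M − (-2)·I) = 2, there are exactly 2 Jordan blocks for λ = -2.
Step 2 — from the minimal polynomial, the factor (x + 2)^3 tells us the largest block for λ = -2 has size 3.
Step 3 — with total size 5, 2 blocks, and largest block 3, the block sizes (in nonincreasing order) are [3, 2].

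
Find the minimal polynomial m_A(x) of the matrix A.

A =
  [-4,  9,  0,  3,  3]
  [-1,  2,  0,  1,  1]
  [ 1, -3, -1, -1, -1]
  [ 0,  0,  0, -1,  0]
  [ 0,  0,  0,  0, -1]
x^2 + 2*x + 1

The characteristic polynomial is χ_A(x) = (x + 1)^5, so the eigenvalues are known. The minimal polynomial is
  m_A(x) = Π_λ (x − λ)^{k_λ}
where k_λ is the size of the *largest* Jordan block for λ (equivalently, the smallest k with (A − λI)^k v = 0 for every generalised eigenvector v of λ).

  λ = -1: largest Jordan block has size 2, contributing (x + 1)^2

So m_A(x) = (x + 1)^2 = x^2 + 2*x + 1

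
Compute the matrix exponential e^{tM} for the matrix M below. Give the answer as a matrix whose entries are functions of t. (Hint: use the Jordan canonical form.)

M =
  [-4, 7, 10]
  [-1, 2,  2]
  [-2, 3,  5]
e^{tM} =
  [-t^2*exp(t) - 5*t*exp(t) + exp(t), t^2*exp(t) + 7*t*exp(t), 2*t^2*exp(t) + 10*t*exp(t)]
  [-t*exp(t), t*exp(t) + exp(t), 2*t*exp(t)]
  [-t^2*exp(t)/2 - 2*t*exp(t), t^2*exp(t)/2 + 3*t*exp(t), t^2*exp(t) + 4*t*exp(t) + exp(t)]

Strategy: write M = P · J · P⁻¹ where J is a Jordan canonical form, so e^{tM} = P · e^{tJ} · P⁻¹, and e^{tJ} can be computed block-by-block.

M has Jordan form
J =
  [1, 1, 0]
  [0, 1, 1]
  [0, 0, 1]
(up to reordering of blocks).

Per-block formulas:
  For a 3×3 Jordan block J_3(1): exp(t · J_3(1)) = e^(1t)·(I + t·N + (t^2/2)·N^2), where N is the 3×3 nilpotent shift.

After assembling e^{tJ} and conjugating by P, we get:

e^{tM} =
  [-t^2*exp(t) - 5*t*exp(t) + exp(t), t^2*exp(t) + 7*t*exp(t), 2*t^2*exp(t) + 10*t*exp(t)]
  [-t*exp(t), t*exp(t) + exp(t), 2*t*exp(t)]
  [-t^2*exp(t)/2 - 2*t*exp(t), t^2*exp(t)/2 + 3*t*exp(t), t^2*exp(t) + 4*t*exp(t) + exp(t)]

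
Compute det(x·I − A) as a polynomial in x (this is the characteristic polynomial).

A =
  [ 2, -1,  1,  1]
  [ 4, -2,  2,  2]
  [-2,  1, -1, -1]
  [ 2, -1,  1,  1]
x^4

Expanding det(x·I − A) (e.g. by cofactor expansion or by noting that A is similar to its Jordan form J, which has the same characteristic polynomial as A) gives
  χ_A(x) = x^4
which factors as x^4. The eigenvalues (with algebraic multiplicities) are λ = 0 with multiplicity 4.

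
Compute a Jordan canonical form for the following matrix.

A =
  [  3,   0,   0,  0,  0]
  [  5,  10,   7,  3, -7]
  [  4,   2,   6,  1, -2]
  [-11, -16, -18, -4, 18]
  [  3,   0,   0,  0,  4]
J_1(3) ⊕ J_3(4) ⊕ J_1(4)

The characteristic polynomial is
  det(x·I − A) = x^5 - 19*x^4 + 144*x^3 - 544*x^2 + 1024*x - 768 = (x - 4)^4*(x - 3)

Eigenvalues and multiplicities (the geometric multiplicity of λ is n − rank(A − λI), which equals the number of Jordan blocks for λ):
  λ = 3: algebraic multiplicity = 1, geometric multiplicity = 1
  λ = 4: algebraic multiplicity = 4, geometric multiplicity = 2

Determining the block sizes for each eigenvalue:
  λ = 3: one block (gm = 1), so the single block has size am = 1 → block sizes [1]
  λ = 4: with am = 4 and gm = 2, the partition is not yet determined (e.g. several partitions of 4 into 2 parts exist). Let N = A − (4)·I. Computing rank(N^1) = 3, rank(N^2) = 2, rank(N^3) = 1; the number of blocks of size ≥ j is rank(N^{j−1}) − rank(N^j), giving [2, 1, 1]. So we have 1 block(s) of size 3, 1 block(s) of size 1 → block sizes [3, 1]

Assembling the blocks gives a Jordan form
J =
  [3, 0, 0, 0, 0]
  [0, 4, 1, 0, 0]
  [0, 0, 4, 1, 0]
  [0, 0, 0, 4, 0]
  [0, 0, 0, 0, 4]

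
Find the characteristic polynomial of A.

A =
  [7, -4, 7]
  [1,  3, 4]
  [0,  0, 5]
x^3 - 15*x^2 + 75*x - 125

Expanding det(x·I − A) (e.g. by cofactor expansion or by noting that A is similar to its Jordan form J, which has the same characteristic polynomial as A) gives
  χ_A(x) = x^3 - 15*x^2 + 75*x - 125
which factors as (x - 5)^3. The eigenvalues (with algebraic multiplicities) are λ = 5 with multiplicity 3.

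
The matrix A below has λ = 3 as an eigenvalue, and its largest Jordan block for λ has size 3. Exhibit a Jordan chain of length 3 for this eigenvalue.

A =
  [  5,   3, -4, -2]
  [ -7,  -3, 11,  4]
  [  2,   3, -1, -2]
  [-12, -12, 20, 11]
A Jordan chain for λ = 3 of length 3:
v_1 = (-1, 2, -1, 4)ᵀ
v_2 = (2, -7, 2, -12)ᵀ
v_3 = (1, 0, 0, 0)ᵀ

Let N = A − (3)·I. We want v_3 with N^3 v_3 = 0 but N^2 v_3 ≠ 0; then v_{j-1} := N · v_j for j = 3, …, 2.

Pick v_3 = (1, 0, 0, 0)ᵀ.
Then v_2 = N · v_3 = (2, -7, 2, -12)ᵀ.
Then v_1 = N · v_2 = (-1, 2, -1, 4)ᵀ.

Sanity check: (A − (3)·I) v_1 = (0, 0, 0, 0)ᵀ = 0. ✓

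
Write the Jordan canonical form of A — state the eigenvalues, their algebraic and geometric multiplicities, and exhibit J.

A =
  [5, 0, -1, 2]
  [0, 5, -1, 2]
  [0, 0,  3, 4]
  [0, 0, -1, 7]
J_2(5) ⊕ J_1(5) ⊕ J_1(5)

The characteristic polynomial is
  det(x·I − A) = x^4 - 20*x^3 + 150*x^2 - 500*x + 625 = (x - 5)^4

Eigenvalues and multiplicities (the geometric multiplicity of λ is n − rank(A − λI), which equals the number of Jordan blocks for λ):
  λ = 5: algebraic multiplicity = 4, geometric multiplicity = 3

Determining the block sizes for each eigenvalue:
  λ = 5: 3 blocks summing to 4 forces exactly one block of size 2 and the rest size 1 → block sizes [2, 1, 1]

Assembling the blocks gives a Jordan form
J =
  [5, 1, 0, 0]
  [0, 5, 0, 0]
  [0, 0, 5, 0]
  [0, 0, 0, 5]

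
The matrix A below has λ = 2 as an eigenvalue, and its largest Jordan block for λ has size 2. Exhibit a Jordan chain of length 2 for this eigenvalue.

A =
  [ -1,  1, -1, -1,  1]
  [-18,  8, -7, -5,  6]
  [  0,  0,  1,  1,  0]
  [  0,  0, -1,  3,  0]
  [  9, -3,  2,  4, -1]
A Jordan chain for λ = 2 of length 2:
v_1 = (-3, -18, 0, 0, 9)ᵀ
v_2 = (1, 0, 0, 0, 0)ᵀ

Let N = A − (2)·I. We want v_2 with N^2 v_2 = 0 but N^1 v_2 ≠ 0; then v_{j-1} := N · v_j for j = 2, …, 2.

Pick v_2 = (1, 0, 0, 0, 0)ᵀ.
Then v_1 = N · v_2 = (-3, -18, 0, 0, 9)ᵀ.

Sanity check: (A − (2)·I) v_1 = (0, 0, 0, 0, 0)ᵀ = 0. ✓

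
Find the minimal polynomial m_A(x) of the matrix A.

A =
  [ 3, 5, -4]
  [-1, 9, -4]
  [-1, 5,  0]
x^2 - 8*x + 16

The characteristic polynomial is χ_A(x) = (x - 4)^3, so the eigenvalues are known. The minimal polynomial is
  m_A(x) = Π_λ (x − λ)^{k_λ}
where k_λ is the size of the *largest* Jordan block for λ (equivalently, the smallest k with (A − λI)^k v = 0 for every generalised eigenvector v of λ).

  λ = 4: largest Jordan block has size 2, contributing (x − 4)^2

So m_A(x) = (x - 4)^2 = x^2 - 8*x + 16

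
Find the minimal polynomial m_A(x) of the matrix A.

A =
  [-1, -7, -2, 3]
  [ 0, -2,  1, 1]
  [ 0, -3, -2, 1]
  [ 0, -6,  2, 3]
x^4 + 2*x^3 - 2*x - 1

The characteristic polynomial is χ_A(x) = (x - 1)*(x + 1)^3, so the eigenvalues are known. The minimal polynomial is
  m_A(x) = Π_λ (x − λ)^{k_λ}
where k_λ is the size of the *largest* Jordan block for λ (equivalently, the smallest k with (A − λI)^k v = 0 for every generalised eigenvector v of λ).

  λ = -1: largest Jordan block has size 3, contributing (x + 1)^3
  λ = 1: largest Jordan block has size 1, contributing (x − 1)

So m_A(x) = (x - 1)*(x + 1)^3 = x^4 + 2*x^3 - 2*x - 1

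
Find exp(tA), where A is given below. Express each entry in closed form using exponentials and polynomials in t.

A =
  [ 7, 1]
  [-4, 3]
e^{tA} =
  [2*t*exp(5*t) + exp(5*t), t*exp(5*t)]
  [-4*t*exp(5*t), -2*t*exp(5*t) + exp(5*t)]

Strategy: write A = P · J · P⁻¹ where J is a Jordan canonical form, so e^{tA} = P · e^{tJ} · P⁻¹, and e^{tJ} can be computed block-by-block.

A has Jordan form
J =
  [5, 1]
  [0, 5]
(up to reordering of blocks).

Per-block formulas:
  For a 2×2 Jordan block J_2(5): exp(t · J_2(5)) = e^(5t)·(I + t·N), where N is the 2×2 nilpotent shift.

After assembling e^{tJ} and conjugating by P, we get:

e^{tA} =
  [2*t*exp(5*t) + exp(5*t), t*exp(5*t)]
  [-4*t*exp(5*t), -2*t*exp(5*t) + exp(5*t)]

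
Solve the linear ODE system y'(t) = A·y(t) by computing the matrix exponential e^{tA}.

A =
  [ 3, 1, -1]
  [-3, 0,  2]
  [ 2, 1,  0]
e^{tA} =
  [-t^2*exp(t)/2 + 2*t*exp(t) + exp(t), t*exp(t), t^2*exp(t)/2 - t*exp(t)]
  [t^2*exp(t)/2 - 3*t*exp(t), -t*exp(t) + exp(t), -t^2*exp(t)/2 + 2*t*exp(t)]
  [-t^2*exp(t)/2 + 2*t*exp(t), t*exp(t), t^2*exp(t)/2 - t*exp(t) + exp(t)]

Strategy: write A = P · J · P⁻¹ where J is a Jordan canonical form, so e^{tA} = P · e^{tJ} · P⁻¹, and e^{tJ} can be computed block-by-block.

A has Jordan form
J =
  [1, 1, 0]
  [0, 1, 1]
  [0, 0, 1]
(up to reordering of blocks).

Per-block formulas:
  For a 3×3 Jordan block J_3(1): exp(t · J_3(1)) = e^(1t)·(I + t·N + (t^2/2)·N^2), where N is the 3×3 nilpotent shift.

After assembling e^{tJ} and conjugating by P, we get:

e^{tA} =
  [-t^2*exp(t)/2 + 2*t*exp(t) + exp(t), t*exp(t), t^2*exp(t)/2 - t*exp(t)]
  [t^2*exp(t)/2 - 3*t*exp(t), -t*exp(t) + exp(t), -t^2*exp(t)/2 + 2*t*exp(t)]
  [-t^2*exp(t)/2 + 2*t*exp(t), t*exp(t), t^2*exp(t)/2 - t*exp(t) + exp(t)]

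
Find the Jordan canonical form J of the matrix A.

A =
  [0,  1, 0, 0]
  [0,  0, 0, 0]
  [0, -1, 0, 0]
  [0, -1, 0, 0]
J_2(0) ⊕ J_1(0) ⊕ J_1(0)

The characteristic polynomial is
  det(x·I − A) = x^4

Eigenvalues and multiplicities (the geometric multiplicity of λ is n − rank(A − λI), which equals the number of Jordan blocks for λ):
  λ = 0: algebraic multiplicity = 4, geometric multiplicity = 3

Determining the block sizes for each eigenvalue:
  λ = 0: 3 blocks summing to 4 forces exactly one block of size 2 and the rest size 1 → block sizes [2, 1, 1]

Assembling the blocks gives a Jordan form
J =
  [0, 1, 0, 0]
  [0, 0, 0, 0]
  [0, 0, 0, 0]
  [0, 0, 0, 0]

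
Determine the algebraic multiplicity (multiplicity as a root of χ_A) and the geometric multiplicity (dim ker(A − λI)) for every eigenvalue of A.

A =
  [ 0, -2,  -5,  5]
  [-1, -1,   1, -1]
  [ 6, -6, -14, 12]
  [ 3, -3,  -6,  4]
λ = -5: alg = 1, geom = 1; λ = -2: alg = 3, geom = 2

Step 1 — factor the characteristic polynomial to read off the algebraic multiplicities:
  χ_A(x) = (x + 2)^3*(x + 5)

Step 2 — compute geometric multiplicities via the rank-nullity identity g(λ) = n − rank(A − λI):
  rank(A − (-5)·I) = 3, so dim ker(A − (-5)·I) = n − 3 = 1
  rank(A − (-2)·I) = 2, so dim ker(A − (-2)·I) = n − 2 = 2

Summary:
  λ = -5: algebraic multiplicity = 1, geometric multiplicity = 1
  λ = -2: algebraic multiplicity = 3, geometric multiplicity = 2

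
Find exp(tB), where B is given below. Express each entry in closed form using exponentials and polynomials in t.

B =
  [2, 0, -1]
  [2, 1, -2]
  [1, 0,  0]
e^{tB} =
  [t*exp(t) + exp(t), 0, -t*exp(t)]
  [2*t*exp(t), exp(t), -2*t*exp(t)]
  [t*exp(t), 0, -t*exp(t) + exp(t)]

Strategy: write B = P · J · P⁻¹ where J is a Jordan canonical form, so e^{tB} = P · e^{tJ} · P⁻¹, and e^{tJ} can be computed block-by-block.

B has Jordan form
J =
  [1, 1, 0]
  [0, 1, 0]
  [0, 0, 1]
(up to reordering of blocks).

Per-block formulas:
  For a 2×2 Jordan block J_2(1): exp(t · J_2(1)) = e^(1t)·(I + t·N), where N is the 2×2 nilpotent shift.
  For a 1×1 block at λ = 1: exp(t · [1]) = [e^(1t)].

After assembling e^{tJ} and conjugating by P, we get:

e^{tB} =
  [t*exp(t) + exp(t), 0, -t*exp(t)]
  [2*t*exp(t), exp(t), -2*t*exp(t)]
  [t*exp(t), 0, -t*exp(t) + exp(t)]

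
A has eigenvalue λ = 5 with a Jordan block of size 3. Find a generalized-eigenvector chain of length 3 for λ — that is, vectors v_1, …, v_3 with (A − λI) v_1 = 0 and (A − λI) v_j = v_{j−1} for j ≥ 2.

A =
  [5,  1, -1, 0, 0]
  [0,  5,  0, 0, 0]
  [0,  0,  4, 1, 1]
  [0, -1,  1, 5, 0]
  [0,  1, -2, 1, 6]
A Jordan chain for λ = 5 of length 3:
v_1 = (1, 0, 0, -1, 1)ᵀ
v_2 = (-1, 0, -1, 1, -2)ᵀ
v_3 = (0, 0, 1, 0, 0)ᵀ

Let N = A − (5)·I. We want v_3 with N^3 v_3 = 0 but N^2 v_3 ≠ 0; then v_{j-1} := N · v_j for j = 3, …, 2.

Pick v_3 = (0, 0, 1, 0, 0)ᵀ.
Then v_2 = N · v_3 = (-1, 0, -1, 1, -2)ᵀ.
Then v_1 = N · v_2 = (1, 0, 0, -1, 1)ᵀ.

Sanity check: (A − (5)·I) v_1 = (0, 0, 0, 0, 0)ᵀ = 0. ✓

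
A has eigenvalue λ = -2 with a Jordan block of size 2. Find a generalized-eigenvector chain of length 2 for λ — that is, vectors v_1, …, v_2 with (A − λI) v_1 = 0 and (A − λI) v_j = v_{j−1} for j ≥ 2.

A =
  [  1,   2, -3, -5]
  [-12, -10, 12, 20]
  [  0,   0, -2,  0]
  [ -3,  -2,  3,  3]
A Jordan chain for λ = -2 of length 2:
v_1 = (3, -12, 0, -3)ᵀ
v_2 = (1, 0, 0, 0)ᵀ

Let N = A − (-2)·I. We want v_2 with N^2 v_2 = 0 but N^1 v_2 ≠ 0; then v_{j-1} := N · v_j for j = 2, …, 2.

Pick v_2 = (1, 0, 0, 0)ᵀ.
Then v_1 = N · v_2 = (3, -12, 0, -3)ᵀ.

Sanity check: (A − (-2)·I) v_1 = (0, 0, 0, 0)ᵀ = 0. ✓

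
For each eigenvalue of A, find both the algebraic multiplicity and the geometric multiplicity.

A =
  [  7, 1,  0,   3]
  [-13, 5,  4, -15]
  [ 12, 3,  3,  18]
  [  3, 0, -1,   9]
λ = 6: alg = 4, geom = 2

Step 1 — factor the characteristic polynomial to read off the algebraic multiplicities:
  χ_A(x) = (x - 6)^4

Step 2 — compute geometric multiplicities via the rank-nullity identity g(λ) = n − rank(A − λI):
  rank(A − (6)·I) = 2, so dim ker(A − (6)·I) = n − 2 = 2

Summary:
  λ = 6: algebraic multiplicity = 4, geometric multiplicity = 2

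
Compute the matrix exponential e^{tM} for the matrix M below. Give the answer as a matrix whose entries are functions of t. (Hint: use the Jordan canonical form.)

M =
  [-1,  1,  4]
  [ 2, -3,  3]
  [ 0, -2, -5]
e^{tM} =
  [3*t^2*exp(-3*t) + 2*t*exp(-3*t) + exp(-3*t), -3*t^2*exp(-3*t) + t*exp(-3*t), 3*t^2*exp(-3*t)/2 + 4*t*exp(-3*t)]
  [2*t^2*exp(-3*t) + 2*t*exp(-3*t), -2*t^2*exp(-3*t) + exp(-3*t), t^2*exp(-3*t) + 3*t*exp(-3*t)]
  [-2*t^2*exp(-3*t), 2*t^2*exp(-3*t) - 2*t*exp(-3*t), -t^2*exp(-3*t) - 2*t*exp(-3*t) + exp(-3*t)]

Strategy: write M = P · J · P⁻¹ where J is a Jordan canonical form, so e^{tM} = P · e^{tJ} · P⁻¹, and e^{tJ} can be computed block-by-block.

M has Jordan form
J =
  [-3,  1,  0]
  [ 0, -3,  1]
  [ 0,  0, -3]
(up to reordering of blocks).

Per-block formulas:
  For a 3×3 Jordan block J_3(-3): exp(t · J_3(-3)) = e^(-3t)·(I + t·N + (t^2/2)·N^2), where N is the 3×3 nilpotent shift.

After assembling e^{tJ} and conjugating by P, we get:

e^{tM} =
  [3*t^2*exp(-3*t) + 2*t*exp(-3*t) + exp(-3*t), -3*t^2*exp(-3*t) + t*exp(-3*t), 3*t^2*exp(-3*t)/2 + 4*t*exp(-3*t)]
  [2*t^2*exp(-3*t) + 2*t*exp(-3*t), -2*t^2*exp(-3*t) + exp(-3*t), t^2*exp(-3*t) + 3*t*exp(-3*t)]
  [-2*t^2*exp(-3*t), 2*t^2*exp(-3*t) - 2*t*exp(-3*t), -t^2*exp(-3*t) - 2*t*exp(-3*t) + exp(-3*t)]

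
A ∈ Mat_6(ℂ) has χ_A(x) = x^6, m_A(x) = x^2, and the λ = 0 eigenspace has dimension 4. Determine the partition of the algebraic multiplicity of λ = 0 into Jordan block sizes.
Block sizes for λ = 0: [2, 2, 1, 1]

Step 1 — from the characteristic polynomial, algebraic multiplicity of λ = 0 is 6. From dim ker(A − (0)·I) = 4, there are exactly 4 Jordan blocks for λ = 0.
Step 2 — from the minimal polynomial, the factor (x − 0)^2 tells us the largest block for λ = 0 has size 2.
Step 3 — with total size 6, 4 blocks, and largest block 2, the block sizes (in nonincreasing order) are [2, 2, 1, 1].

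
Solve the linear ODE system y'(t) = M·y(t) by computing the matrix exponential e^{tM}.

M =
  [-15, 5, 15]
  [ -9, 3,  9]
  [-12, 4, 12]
e^{tM} =
  [1 - 15*t, 5*t, 15*t]
  [-9*t, 3*t + 1, 9*t]
  [-12*t, 4*t, 12*t + 1]

Strategy: write M = P · J · P⁻¹ where J is a Jordan canonical form, so e^{tM} = P · e^{tJ} · P⁻¹, and e^{tJ} can be computed block-by-block.

M has Jordan form
J =
  [0, 1, 0]
  [0, 0, 0]
  [0, 0, 0]
(up to reordering of blocks).

Per-block formulas:
  For a 2×2 Jordan block J_2(0): exp(t · J_2(0)) = e^(0t)·(I + t·N), where N is the 2×2 nilpotent shift.
  For a 1×1 block at λ = 0: exp(t · [0]) = [e^(0t)].

After assembling e^{tJ} and conjugating by P, we get:

e^{tM} =
  [1 - 15*t, 5*t, 15*t]
  [-9*t, 3*t + 1, 9*t]
  [-12*t, 4*t, 12*t + 1]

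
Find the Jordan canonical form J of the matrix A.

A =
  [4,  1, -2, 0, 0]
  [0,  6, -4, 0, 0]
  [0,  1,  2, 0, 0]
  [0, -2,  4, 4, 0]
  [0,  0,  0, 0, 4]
J_2(4) ⊕ J_1(4) ⊕ J_1(4) ⊕ J_1(4)

The characteristic polynomial is
  det(x·I − A) = x^5 - 20*x^4 + 160*x^3 - 640*x^2 + 1280*x - 1024 = (x - 4)^5

Eigenvalues and multiplicities (the geometric multiplicity of λ is n − rank(A − λI), which equals the number of Jordan blocks for λ):
  λ = 4: algebraic multiplicity = 5, geometric multiplicity = 4

Determining the block sizes for each eigenvalue:
  λ = 4: 4 blocks summing to 5 forces exactly one block of size 2 and the rest size 1 → block sizes [2, 1, 1, 1]

Assembling the blocks gives a Jordan form
J =
  [4, 1, 0, 0, 0]
  [0, 4, 0, 0, 0]
  [0, 0, 4, 0, 0]
  [0, 0, 0, 4, 0]
  [0, 0, 0, 0, 4]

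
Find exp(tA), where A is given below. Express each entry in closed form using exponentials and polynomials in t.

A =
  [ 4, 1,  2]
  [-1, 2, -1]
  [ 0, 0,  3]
e^{tA} =
  [t*exp(3*t) + exp(3*t), t*exp(3*t), t^2*exp(3*t)/2 + 2*t*exp(3*t)]
  [-t*exp(3*t), -t*exp(3*t) + exp(3*t), -t^2*exp(3*t)/2 - t*exp(3*t)]
  [0, 0, exp(3*t)]

Strategy: write A = P · J · P⁻¹ where J is a Jordan canonical form, so e^{tA} = P · e^{tJ} · P⁻¹, and e^{tJ} can be computed block-by-block.

A has Jordan form
J =
  [3, 1, 0]
  [0, 3, 1]
  [0, 0, 3]
(up to reordering of blocks).

Per-block formulas:
  For a 3×3 Jordan block J_3(3): exp(t · J_3(3)) = e^(3t)·(I + t·N + (t^2/2)·N^2), where N is the 3×3 nilpotent shift.

After assembling e^{tJ} and conjugating by P, we get:

e^{tA} =
  [t*exp(3*t) + exp(3*t), t*exp(3*t), t^2*exp(3*t)/2 + 2*t*exp(3*t)]
  [-t*exp(3*t), -t*exp(3*t) + exp(3*t), -t^2*exp(3*t)/2 - t*exp(3*t)]
  [0, 0, exp(3*t)]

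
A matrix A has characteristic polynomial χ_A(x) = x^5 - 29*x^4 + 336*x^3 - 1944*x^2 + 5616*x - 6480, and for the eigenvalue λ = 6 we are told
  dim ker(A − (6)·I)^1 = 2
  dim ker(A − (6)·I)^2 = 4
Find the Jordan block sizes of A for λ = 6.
Block sizes for λ = 6: [2, 2]

From the dimensions of kernels of powers, the number of Jordan blocks of size at least j is d_j − d_{j−1} where d_j = dim ker(N^j) (with d_0 = 0). Computing the differences gives [2, 2].
The number of blocks of size exactly k is (#blocks of size ≥ k) − (#blocks of size ≥ k + 1), so the partition is: 2 block(s) of size 2.
In nonincreasing order the block sizes are [2, 2].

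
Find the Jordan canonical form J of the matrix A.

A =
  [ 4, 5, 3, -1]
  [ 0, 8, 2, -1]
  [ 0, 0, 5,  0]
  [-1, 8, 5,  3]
J_3(5) ⊕ J_1(5)

The characteristic polynomial is
  det(x·I − A) = x^4 - 20*x^3 + 150*x^2 - 500*x + 625 = (x - 5)^4

Eigenvalues and multiplicities (the geometric multiplicity of λ is n − rank(A − λI), which equals the number of Jordan blocks for λ):
  λ = 5: algebraic multiplicity = 4, geometric multiplicity = 2

Determining the block sizes for each eigenvalue:
  λ = 5: with am = 4 and gm = 2, the partition is not yet determined (e.g. several partitions of 4 into 2 parts exist). Let N = A − (5)·I. Computing rank(N^1) = 2, rank(N^2) = 1, rank(N^3) = 0; the number of blocks of size ≥ j is rank(N^{j−1}) − rank(N^j), giving [2, 1, 1]. So we have 1 block(s) of size 3, 1 block(s) of size 1 → block sizes [3, 1]

Assembling the blocks gives a Jordan form
J =
  [5, 1, 0, 0]
  [0, 5, 1, 0]
  [0, 0, 5, 0]
  [0, 0, 0, 5]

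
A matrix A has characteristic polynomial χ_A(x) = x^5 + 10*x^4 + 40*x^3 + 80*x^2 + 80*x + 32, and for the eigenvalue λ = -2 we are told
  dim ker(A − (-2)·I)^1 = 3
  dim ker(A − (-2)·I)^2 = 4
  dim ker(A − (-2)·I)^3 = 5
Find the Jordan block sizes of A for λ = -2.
Block sizes for λ = -2: [3, 1, 1]

From the dimensions of kernels of powers, the number of Jordan blocks of size at least j is d_j − d_{j−1} where d_j = dim ker(N^j) (with d_0 = 0). Computing the differences gives [3, 1, 1].
The number of blocks of size exactly k is (#blocks of size ≥ k) − (#blocks of size ≥ k + 1), so the partition is: 2 block(s) of size 1, 1 block(s) of size 3.
In nonincreasing order the block sizes are [3, 1, 1].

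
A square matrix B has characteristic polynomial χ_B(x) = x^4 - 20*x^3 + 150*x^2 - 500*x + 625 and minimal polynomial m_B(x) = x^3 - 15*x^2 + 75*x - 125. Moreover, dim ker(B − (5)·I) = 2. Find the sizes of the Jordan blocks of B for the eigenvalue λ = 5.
Block sizes for λ = 5: [3, 1]

Step 1 — from the characteristic polynomial, algebraic multiplicity of λ = 5 is 4. From dim ker(B − (5)·I) = 2, there are exactly 2 Jordan blocks for λ = 5.
Step 2 — from the minimal polynomial, the factor (x − 5)^3 tells us the largest block for λ = 5 has size 3.
Step 3 — with total size 4, 2 blocks, and largest block 3, the block sizes (in nonincreasing order) are [3, 1].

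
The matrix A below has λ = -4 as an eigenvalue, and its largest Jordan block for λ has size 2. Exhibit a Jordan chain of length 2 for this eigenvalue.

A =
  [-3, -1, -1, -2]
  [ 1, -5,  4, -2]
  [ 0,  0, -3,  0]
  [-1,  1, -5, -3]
A Jordan chain for λ = -4 of length 2:
v_1 = (-1, -1, 0, 0)ᵀ
v_2 = (1, 0, 0, 1)ᵀ

Let N = A − (-4)·I. We want v_2 with N^2 v_2 = 0 but N^1 v_2 ≠ 0; then v_{j-1} := N · v_j for j = 2, …, 2.

Pick v_2 = (1, 0, 0, 1)ᵀ.
Then v_1 = N · v_2 = (-1, -1, 0, 0)ᵀ.

Sanity check: (A − (-4)·I) v_1 = (0, 0, 0, 0)ᵀ = 0. ✓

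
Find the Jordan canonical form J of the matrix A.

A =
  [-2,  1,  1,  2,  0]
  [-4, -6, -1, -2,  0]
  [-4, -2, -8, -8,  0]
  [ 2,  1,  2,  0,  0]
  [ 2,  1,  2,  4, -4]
J_3(-4) ⊕ J_1(-4) ⊕ J_1(-4)

The characteristic polynomial is
  det(x·I − A) = x^5 + 20*x^4 + 160*x^3 + 640*x^2 + 1280*x + 1024 = (x + 4)^5

Eigenvalues and multiplicities (the geometric multiplicity of λ is n − rank(A − λI), which equals the number of Jordan blocks for λ):
  λ = -4: algebraic multiplicity = 5, geometric multiplicity = 3

Determining the block sizes for each eigenvalue:
  λ = -4: with am = 5 and gm = 3, the partition is not yet determined (e.g. several partitions of 5 into 3 parts exist). Let N = A − (-4)·I. Computing rank(N^1) = 2, rank(N^2) = 1, rank(N^3) = 0; the number of blocks of size ≥ j is rank(N^{j−1}) − rank(N^j), giving [3, 1, 1]. So we have 1 block(s) of size 3, 2 block(s) of size 1 → block sizes [3, 1, 1]

Assembling the blocks gives a Jordan form
J =
  [-4,  1,  0,  0,  0]
  [ 0, -4,  1,  0,  0]
  [ 0,  0, -4,  0,  0]
  [ 0,  0,  0, -4,  0]
  [ 0,  0,  0,  0, -4]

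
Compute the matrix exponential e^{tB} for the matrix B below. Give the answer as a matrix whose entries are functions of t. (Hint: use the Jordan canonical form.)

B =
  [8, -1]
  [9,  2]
e^{tB} =
  [3*t*exp(5*t) + exp(5*t), -t*exp(5*t)]
  [9*t*exp(5*t), -3*t*exp(5*t) + exp(5*t)]

Strategy: write B = P · J · P⁻¹ where J is a Jordan canonical form, so e^{tB} = P · e^{tJ} · P⁻¹, and e^{tJ} can be computed block-by-block.

B has Jordan form
J =
  [5, 1]
  [0, 5]
(up to reordering of blocks).

Per-block formulas:
  For a 2×2 Jordan block J_2(5): exp(t · J_2(5)) = e^(5t)·(I + t·N), where N is the 2×2 nilpotent shift.

After assembling e^{tJ} and conjugating by P, we get:

e^{tB} =
  [3*t*exp(5*t) + exp(5*t), -t*exp(5*t)]
  [9*t*exp(5*t), -3*t*exp(5*t) + exp(5*t)]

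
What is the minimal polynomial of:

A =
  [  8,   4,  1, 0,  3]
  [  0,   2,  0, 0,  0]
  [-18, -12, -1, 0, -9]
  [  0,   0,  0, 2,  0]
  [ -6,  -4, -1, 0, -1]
x^2 - 4*x + 4

The characteristic polynomial is χ_A(x) = (x - 2)^5, so the eigenvalues are known. The minimal polynomial is
  m_A(x) = Π_λ (x − λ)^{k_λ}
where k_λ is the size of the *largest* Jordan block for λ (equivalently, the smallest k with (A − λI)^k v = 0 for every generalised eigenvector v of λ).

  λ = 2: largest Jordan block has size 2, contributing (x − 2)^2

So m_A(x) = (x - 2)^2 = x^2 - 4*x + 4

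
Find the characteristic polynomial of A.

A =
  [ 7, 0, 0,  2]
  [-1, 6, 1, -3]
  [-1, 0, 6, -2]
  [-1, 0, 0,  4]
x^4 - 23*x^3 + 198*x^2 - 756*x + 1080

Expanding det(x·I − A) (e.g. by cofactor expansion or by noting that A is similar to its Jordan form J, which has the same characteristic polynomial as A) gives
  χ_A(x) = x^4 - 23*x^3 + 198*x^2 - 756*x + 1080
which factors as (x - 6)^3*(x - 5). The eigenvalues (with algebraic multiplicities) are λ = 5 with multiplicity 1, λ = 6 with multiplicity 3.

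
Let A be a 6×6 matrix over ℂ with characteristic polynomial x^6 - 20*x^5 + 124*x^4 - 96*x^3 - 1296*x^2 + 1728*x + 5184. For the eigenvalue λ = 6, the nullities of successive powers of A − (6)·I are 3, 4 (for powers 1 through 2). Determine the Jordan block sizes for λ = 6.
Block sizes for λ = 6: [2, 1, 1]

From the dimensions of kernels of powers, the number of Jordan blocks of size at least j is d_j − d_{j−1} where d_j = dim ker(N^j) (with d_0 = 0). Computing the differences gives [3, 1].
The number of blocks of size exactly k is (#blocks of size ≥ k) − (#blocks of size ≥ k + 1), so the partition is: 2 block(s) of size 1, 1 block(s) of size 2.
In nonincreasing order the block sizes are [2, 1, 1].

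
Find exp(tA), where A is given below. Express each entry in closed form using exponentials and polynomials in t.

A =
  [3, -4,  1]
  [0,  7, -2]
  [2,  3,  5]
e^{tA} =
  [3*t^2*exp(5*t) - 2*t*exp(5*t) + exp(5*t), 3*t^2*exp(5*t)/2 - 4*t*exp(5*t), 3*t^2*exp(5*t) + t*exp(5*t)]
  [-2*t^2*exp(5*t), -t^2*exp(5*t) + 2*t*exp(5*t) + exp(5*t), -2*t^2*exp(5*t) - 2*t*exp(5*t)]
  [-2*t^2*exp(5*t) + 2*t*exp(5*t), -t^2*exp(5*t) + 3*t*exp(5*t), -2*t^2*exp(5*t) + exp(5*t)]

Strategy: write A = P · J · P⁻¹ where J is a Jordan canonical form, so e^{tA} = P · e^{tJ} · P⁻¹, and e^{tJ} can be computed block-by-block.

A has Jordan form
J =
  [5, 1, 0]
  [0, 5, 1]
  [0, 0, 5]
(up to reordering of blocks).

Per-block formulas:
  For a 3×3 Jordan block J_3(5): exp(t · J_3(5)) = e^(5t)·(I + t·N + (t^2/2)·N^2), where N is the 3×3 nilpotent shift.

After assembling e^{tJ} and conjugating by P, we get:

e^{tA} =
  [3*t^2*exp(5*t) - 2*t*exp(5*t) + exp(5*t), 3*t^2*exp(5*t)/2 - 4*t*exp(5*t), 3*t^2*exp(5*t) + t*exp(5*t)]
  [-2*t^2*exp(5*t), -t^2*exp(5*t) + 2*t*exp(5*t) + exp(5*t), -2*t^2*exp(5*t) - 2*t*exp(5*t)]
  [-2*t^2*exp(5*t) + 2*t*exp(5*t), -t^2*exp(5*t) + 3*t*exp(5*t), -2*t^2*exp(5*t) + exp(5*t)]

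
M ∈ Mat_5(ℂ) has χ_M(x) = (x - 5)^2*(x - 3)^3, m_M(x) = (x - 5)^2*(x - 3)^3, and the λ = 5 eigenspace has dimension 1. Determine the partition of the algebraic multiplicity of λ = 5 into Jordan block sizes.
Block sizes for λ = 5: [2]

Step 1 — from the characteristic polynomial, algebraic multiplicity of λ = 5 is 2. From dim ker(M − (5)·I) = 1, there are exactly 1 Jordan blocks for λ = 5.
Step 2 — from the minimal polynomial, the factor (x − 5)^2 tells us the largest block for λ = 5 has size 2.
Step 3 — with total size 2, 1 blocks, and largest block 2, the block sizes (in nonincreasing order) are [2].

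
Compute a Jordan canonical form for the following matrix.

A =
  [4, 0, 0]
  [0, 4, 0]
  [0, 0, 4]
J_1(4) ⊕ J_1(4) ⊕ J_1(4)

The characteristic polynomial is
  det(x·I − A) = x^3 - 12*x^2 + 48*x - 64 = (x - 4)^3

Eigenvalues and multiplicities (the geometric multiplicity of λ is n − rank(A − λI), which equals the number of Jordan blocks for λ):
  λ = 4: algebraic multiplicity = 3, geometric multiplicity = 3

Determining the block sizes for each eigenvalue:
  λ = 4: gm = am = 3, so every block has size 1 → block sizes [1, 1, 1]

Assembling the blocks gives a Jordan form
J =
  [4, 0, 0]
  [0, 4, 0]
  [0, 0, 4]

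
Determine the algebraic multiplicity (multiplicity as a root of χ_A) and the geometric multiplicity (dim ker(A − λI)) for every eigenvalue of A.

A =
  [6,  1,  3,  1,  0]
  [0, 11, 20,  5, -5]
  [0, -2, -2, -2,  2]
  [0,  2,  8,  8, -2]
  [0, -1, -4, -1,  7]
λ = 6: alg = 5, geom = 3

Step 1 — factor the characteristic polynomial to read off the algebraic multiplicities:
  χ_A(x) = (x - 6)^5

Step 2 — compute geometric multiplicities via the rank-nullity identity g(λ) = n − rank(A − λI):
  rank(A − (6)·I) = 2, so dim ker(A − (6)·I) = n − 2 = 3

Summary:
  λ = 6: algebraic multiplicity = 5, geometric multiplicity = 3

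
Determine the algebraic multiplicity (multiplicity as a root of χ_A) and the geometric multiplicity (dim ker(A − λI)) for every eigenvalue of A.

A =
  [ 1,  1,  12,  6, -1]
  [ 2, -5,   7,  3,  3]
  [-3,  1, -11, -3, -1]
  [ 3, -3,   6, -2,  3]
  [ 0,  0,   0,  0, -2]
λ = -5: alg = 3, geom = 1; λ = -2: alg = 2, geom = 2

Step 1 — factor the characteristic polynomial to read off the algebraic multiplicities:
  χ_A(x) = (x + 2)^2*(x + 5)^3

Step 2 — compute geometric multiplicities via the rank-nullity identity g(λ) = n − rank(A − λI):
  rank(A − (-5)·I) = 4, so dim ker(A − (-5)·I) = n − 4 = 1
  rank(A − (-2)·I) = 3, so dim ker(A − (-2)·I) = n − 3 = 2

Summary:
  λ = -5: algebraic multiplicity = 3, geometric multiplicity = 1
  λ = -2: algebraic multiplicity = 2, geometric multiplicity = 2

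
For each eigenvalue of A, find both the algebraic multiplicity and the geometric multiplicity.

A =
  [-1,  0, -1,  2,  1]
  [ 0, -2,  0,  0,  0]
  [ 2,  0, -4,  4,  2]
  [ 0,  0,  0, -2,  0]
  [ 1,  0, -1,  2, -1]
λ = -2: alg = 5, geom = 4

Step 1 — factor the characteristic polynomial to read off the algebraic multiplicities:
  χ_A(x) = (x + 2)^5

Step 2 — compute geometric multiplicities via the rank-nullity identity g(λ) = n − rank(A − λI):
  rank(A − (-2)·I) = 1, so dim ker(A − (-2)·I) = n − 1 = 4

Summary:
  λ = -2: algebraic multiplicity = 5, geometric multiplicity = 4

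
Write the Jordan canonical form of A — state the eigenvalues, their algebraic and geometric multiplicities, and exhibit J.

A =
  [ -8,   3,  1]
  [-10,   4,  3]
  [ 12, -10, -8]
J_3(-4)

The characteristic polynomial is
  det(x·I − A) = x^3 + 12*x^2 + 48*x + 64 = (x + 4)^3

Eigenvalues and multiplicities (the geometric multiplicity of λ is n − rank(A − λI), which equals the number of Jordan blocks for λ):
  λ = -4: algebraic multiplicity = 3, geometric multiplicity = 1

Determining the block sizes for each eigenvalue:
  λ = -4: one block (gm = 1), so the single block has size am = 3 → block sizes [3]

Assembling the blocks gives a Jordan form
J =
  [-4,  1,  0]
  [ 0, -4,  1]
  [ 0,  0, -4]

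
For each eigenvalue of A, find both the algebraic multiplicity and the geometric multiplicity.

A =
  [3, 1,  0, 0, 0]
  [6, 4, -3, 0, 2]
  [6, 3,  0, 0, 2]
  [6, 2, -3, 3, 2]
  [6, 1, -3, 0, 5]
λ = 3: alg = 5, geom = 3

Step 1 — factor the characteristic polynomial to read off the algebraic multiplicities:
  χ_A(x) = (x - 3)^5

Step 2 — compute geometric multiplicities via the rank-nullity identity g(λ) = n − rank(A − λI):
  rank(A − (3)·I) = 2, so dim ker(A − (3)·I) = n − 2 = 3

Summary:
  λ = 3: algebraic multiplicity = 5, geometric multiplicity = 3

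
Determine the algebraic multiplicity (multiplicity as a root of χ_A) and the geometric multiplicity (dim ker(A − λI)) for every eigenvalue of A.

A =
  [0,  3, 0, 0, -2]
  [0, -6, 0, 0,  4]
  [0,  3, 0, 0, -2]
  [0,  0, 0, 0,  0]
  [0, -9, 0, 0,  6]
λ = 0: alg = 5, geom = 4

Step 1 — factor the characteristic polynomial to read off the algebraic multiplicities:
  χ_A(x) = x^5

Step 2 — compute geometric multiplicities via the rank-nullity identity g(λ) = n − rank(A − λI):
  rank(A − (0)·I) = 1, so dim ker(A − (0)·I) = n − 1 = 4

Summary:
  λ = 0: algebraic multiplicity = 5, geometric multiplicity = 4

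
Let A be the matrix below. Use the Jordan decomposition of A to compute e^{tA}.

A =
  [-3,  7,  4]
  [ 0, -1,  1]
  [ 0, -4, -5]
e^{tA} =
  [exp(-3*t), -t^2*exp(-3*t) + 7*t*exp(-3*t), -t^2*exp(-3*t)/2 + 4*t*exp(-3*t)]
  [0, 2*t*exp(-3*t) + exp(-3*t), t*exp(-3*t)]
  [0, -4*t*exp(-3*t), -2*t*exp(-3*t) + exp(-3*t)]

Strategy: write A = P · J · P⁻¹ where J is a Jordan canonical form, so e^{tA} = P · e^{tJ} · P⁻¹, and e^{tJ} can be computed block-by-block.

A has Jordan form
J =
  [-3,  1,  0]
  [ 0, -3,  1]
  [ 0,  0, -3]
(up to reordering of blocks).

Per-block formulas:
  For a 3×3 Jordan block J_3(-3): exp(t · J_3(-3)) = e^(-3t)·(I + t·N + (t^2/2)·N^2), where N is the 3×3 nilpotent shift.

After assembling e^{tJ} and conjugating by P, we get:

e^{tA} =
  [exp(-3*t), -t^2*exp(-3*t) + 7*t*exp(-3*t), -t^2*exp(-3*t)/2 + 4*t*exp(-3*t)]
  [0, 2*t*exp(-3*t) + exp(-3*t), t*exp(-3*t)]
  [0, -4*t*exp(-3*t), -2*t*exp(-3*t) + exp(-3*t)]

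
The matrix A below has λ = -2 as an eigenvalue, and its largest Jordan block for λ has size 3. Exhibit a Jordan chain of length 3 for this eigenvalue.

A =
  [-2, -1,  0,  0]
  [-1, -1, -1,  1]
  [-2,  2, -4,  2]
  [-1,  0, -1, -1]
A Jordan chain for λ = -2 of length 3:
v_1 = (1, 0, 0, 1)ᵀ
v_2 = (0, -1, -2, -1)ᵀ
v_3 = (1, 0, 0, 0)ᵀ

Let N = A − (-2)·I. We want v_3 with N^3 v_3 = 0 but N^2 v_3 ≠ 0; then v_{j-1} := N · v_j for j = 3, …, 2.

Pick v_3 = (1, 0, 0, 0)ᵀ.
Then v_2 = N · v_3 = (0, -1, -2, -1)ᵀ.
Then v_1 = N · v_2 = (1, 0, 0, 1)ᵀ.

Sanity check: (A − (-2)·I) v_1 = (0, 0, 0, 0)ᵀ = 0. ✓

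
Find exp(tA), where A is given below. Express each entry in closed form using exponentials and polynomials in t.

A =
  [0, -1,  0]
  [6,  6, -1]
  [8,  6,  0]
e^{tA} =
  [-t^2*exp(2*t) - 2*t*exp(2*t) + exp(2*t), -t^2*exp(2*t) - t*exp(2*t), t^2*exp(2*t)/2]
  [2*t^2*exp(2*t) + 6*t*exp(2*t), 2*t^2*exp(2*t) + 4*t*exp(2*t) + exp(2*t), -t^2*exp(2*t) - t*exp(2*t)]
  [2*t^2*exp(2*t) + 8*t*exp(2*t), 2*t^2*exp(2*t) + 6*t*exp(2*t), -t^2*exp(2*t) - 2*t*exp(2*t) + exp(2*t)]

Strategy: write A = P · J · P⁻¹ where J is a Jordan canonical form, so e^{tA} = P · e^{tJ} · P⁻¹, and e^{tJ} can be computed block-by-block.

A has Jordan form
J =
  [2, 1, 0]
  [0, 2, 1]
  [0, 0, 2]
(up to reordering of blocks).

Per-block formulas:
  For a 3×3 Jordan block J_3(2): exp(t · J_3(2)) = e^(2t)·(I + t·N + (t^2/2)·N^2), where N is the 3×3 nilpotent shift.

After assembling e^{tJ} and conjugating by P, we get:

e^{tA} =
  [-t^2*exp(2*t) - 2*t*exp(2*t) + exp(2*t), -t^2*exp(2*t) - t*exp(2*t), t^2*exp(2*t)/2]
  [2*t^2*exp(2*t) + 6*t*exp(2*t), 2*t^2*exp(2*t) + 4*t*exp(2*t) + exp(2*t), -t^2*exp(2*t) - t*exp(2*t)]
  [2*t^2*exp(2*t) + 8*t*exp(2*t), 2*t^2*exp(2*t) + 6*t*exp(2*t), -t^2*exp(2*t) - 2*t*exp(2*t) + exp(2*t)]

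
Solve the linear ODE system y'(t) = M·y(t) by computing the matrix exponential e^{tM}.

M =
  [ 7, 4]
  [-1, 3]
e^{tM} =
  [2*t*exp(5*t) + exp(5*t), 4*t*exp(5*t)]
  [-t*exp(5*t), -2*t*exp(5*t) + exp(5*t)]

Strategy: write M = P · J · P⁻¹ where J is a Jordan canonical form, so e^{tM} = P · e^{tJ} · P⁻¹, and e^{tJ} can be computed block-by-block.

M has Jordan form
J =
  [5, 1]
  [0, 5]
(up to reordering of blocks).

Per-block formulas:
  For a 2×2 Jordan block J_2(5): exp(t · J_2(5)) = e^(5t)·(I + t·N), where N is the 2×2 nilpotent shift.

After assembling e^{tJ} and conjugating by P, we get:

e^{tM} =
  [2*t*exp(5*t) + exp(5*t), 4*t*exp(5*t)]
  [-t*exp(5*t), -2*t*exp(5*t) + exp(5*t)]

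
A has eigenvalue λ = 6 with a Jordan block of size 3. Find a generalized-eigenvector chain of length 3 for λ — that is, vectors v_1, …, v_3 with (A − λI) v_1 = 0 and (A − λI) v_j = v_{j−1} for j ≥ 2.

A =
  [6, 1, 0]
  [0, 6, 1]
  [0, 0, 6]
A Jordan chain for λ = 6 of length 3:
v_1 = (1, 0, 0)ᵀ
v_2 = (0, 1, 0)ᵀ
v_3 = (0, 0, 1)ᵀ

Let N = A − (6)·I. We want v_3 with N^3 v_3 = 0 but N^2 v_3 ≠ 0; then v_{j-1} := N · v_j for j = 3, …, 2.

Pick v_3 = (0, 0, 1)ᵀ.
Then v_2 = N · v_3 = (0, 1, 0)ᵀ.
Then v_1 = N · v_2 = (1, 0, 0)ᵀ.

Sanity check: (A − (6)·I) v_1 = (0, 0, 0)ᵀ = 0. ✓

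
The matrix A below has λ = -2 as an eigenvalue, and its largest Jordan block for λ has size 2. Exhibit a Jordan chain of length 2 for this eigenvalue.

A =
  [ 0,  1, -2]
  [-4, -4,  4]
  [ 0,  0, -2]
A Jordan chain for λ = -2 of length 2:
v_1 = (2, -4, 0)ᵀ
v_2 = (1, 0, 0)ᵀ

Let N = A − (-2)·I. We want v_2 with N^2 v_2 = 0 but N^1 v_2 ≠ 0; then v_{j-1} := N · v_j for j = 2, …, 2.

Pick v_2 = (1, 0, 0)ᵀ.
Then v_1 = N · v_2 = (2, -4, 0)ᵀ.

Sanity check: (A − (-2)·I) v_1 = (0, 0, 0)ᵀ = 0. ✓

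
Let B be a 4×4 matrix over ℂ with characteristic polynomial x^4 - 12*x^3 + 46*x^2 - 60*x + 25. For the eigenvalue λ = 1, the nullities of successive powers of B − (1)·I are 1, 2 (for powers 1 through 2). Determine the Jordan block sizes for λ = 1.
Block sizes for λ = 1: [2]

From the dimensions of kernels of powers, the number of Jordan blocks of size at least j is d_j − d_{j−1} where d_j = dim ker(N^j) (with d_0 = 0). Computing the differences gives [1, 1].
The number of blocks of size exactly k is (#blocks of size ≥ k) − (#blocks of size ≥ k + 1), so the partition is: 1 block(s) of size 2.
In nonincreasing order the block sizes are [2].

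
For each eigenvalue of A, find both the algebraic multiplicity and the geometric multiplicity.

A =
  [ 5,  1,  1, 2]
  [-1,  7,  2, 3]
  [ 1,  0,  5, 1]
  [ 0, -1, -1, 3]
λ = 5: alg = 4, geom = 2

Step 1 — factor the characteristic polynomial to read off the algebraic multiplicities:
  χ_A(x) = (x - 5)^4

Step 2 — compute geometric multiplicities via the rank-nullity identity g(λ) = n − rank(A − λI):
  rank(A − (5)·I) = 2, so dim ker(A − (5)·I) = n − 2 = 2

Summary:
  λ = 5: algebraic multiplicity = 4, geometric multiplicity = 2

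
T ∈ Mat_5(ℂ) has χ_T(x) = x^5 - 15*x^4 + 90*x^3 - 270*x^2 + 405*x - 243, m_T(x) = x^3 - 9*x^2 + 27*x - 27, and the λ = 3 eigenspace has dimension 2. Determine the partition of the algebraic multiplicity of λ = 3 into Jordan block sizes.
Block sizes for λ = 3: [3, 2]

Step 1 — from the characteristic polynomial, algebraic multiplicity of λ = 3 is 5. From dim ker(T − (3)·I) = 2, there are exactly 2 Jordan blocks for λ = 3.
Step 2 — from the minimal polynomial, the factor (x − 3)^3 tells us the largest block for λ = 3 has size 3.
Step 3 — with total size 5, 2 blocks, and largest block 3, the block sizes (in nonincreasing order) are [3, 2].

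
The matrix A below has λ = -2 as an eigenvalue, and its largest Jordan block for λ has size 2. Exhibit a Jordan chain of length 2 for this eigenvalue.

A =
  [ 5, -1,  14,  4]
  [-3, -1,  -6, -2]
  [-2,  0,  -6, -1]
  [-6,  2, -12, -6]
A Jordan chain for λ = -2 of length 2:
v_1 = (7, -3, -2, -6)ᵀ
v_2 = (1, 0, 0, 0)ᵀ

Let N = A − (-2)·I. We want v_2 with N^2 v_2 = 0 but N^1 v_2 ≠ 0; then v_{j-1} := N · v_j for j = 2, …, 2.

Pick v_2 = (1, 0, 0, 0)ᵀ.
Then v_1 = N · v_2 = (7, -3, -2, -6)ᵀ.

Sanity check: (A − (-2)·I) v_1 = (0, 0, 0, 0)ᵀ = 0. ✓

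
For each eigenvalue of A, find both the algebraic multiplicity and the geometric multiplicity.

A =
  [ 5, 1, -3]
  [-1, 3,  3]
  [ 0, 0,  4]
λ = 4: alg = 3, geom = 2

Step 1 — factor the characteristic polynomial to read off the algebraic multiplicities:
  χ_A(x) = (x - 4)^3

Step 2 — compute geometric multiplicities via the rank-nullity identity g(λ) = n − rank(A − λI):
  rank(A − (4)·I) = 1, so dim ker(A − (4)·I) = n − 1 = 2

Summary:
  λ = 4: algebraic multiplicity = 3, geometric multiplicity = 2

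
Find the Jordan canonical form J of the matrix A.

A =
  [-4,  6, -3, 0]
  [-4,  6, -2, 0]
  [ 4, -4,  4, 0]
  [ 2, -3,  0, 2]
J_2(2) ⊕ J_2(2)

The characteristic polynomial is
  det(x·I − A) = x^4 - 8*x^3 + 24*x^2 - 32*x + 16 = (x - 2)^4

Eigenvalues and multiplicities (the geometric multiplicity of λ is n − rank(A − λI), which equals the number of Jordan blocks for λ):
  λ = 2: algebraic multiplicity = 4, geometric multiplicity = 2

Determining the block sizes for each eigenvalue:
  λ = 2: with am = 4 and gm = 2, the partition is not yet determined (e.g. several partitions of 4 into 2 parts exist). Let N = A − (2)·I. Computing rank(N^1) = 2, rank(N^2) = 0; the number of blocks of size ≥ j is rank(N^{j−1}) − rank(N^j), giving [2, 2]. So we have 2 block(s) of size 2 → block sizes [2, 2]

Assembling the blocks gives a Jordan form
J =
  [2, 1, 0, 0]
  [0, 2, 0, 0]
  [0, 0, 2, 1]
  [0, 0, 0, 2]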